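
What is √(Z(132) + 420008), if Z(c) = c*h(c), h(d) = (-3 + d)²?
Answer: 2*√654155 ≈ 1617.6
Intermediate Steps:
Z(c) = c*(-3 + c)²
√(Z(132) + 420008) = √(132*(-3 + 132)² + 420008) = √(132*129² + 420008) = √(132*16641 + 420008) = √(2196612 + 420008) = √2616620 = 2*√654155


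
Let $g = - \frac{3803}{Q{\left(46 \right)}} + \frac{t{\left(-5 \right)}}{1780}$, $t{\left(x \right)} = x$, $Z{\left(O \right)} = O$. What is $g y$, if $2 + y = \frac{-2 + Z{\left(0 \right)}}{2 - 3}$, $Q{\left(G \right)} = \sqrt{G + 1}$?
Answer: $0$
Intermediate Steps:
$Q{\left(G \right)} = \sqrt{1 + G}$
$y = 0$ ($y = -2 + \frac{-2 + 0}{2 - 3} = -2 - \frac{2}{-1} = -2 - -2 = -2 + 2 = 0$)
$g = - \frac{1}{356} - \frac{3803 \sqrt{47}}{47}$ ($g = - \frac{3803}{\sqrt{1 + 46}} - \frac{5}{1780} = - \frac{3803}{\sqrt{47}} - \frac{1}{356} = - 3803 \frac{\sqrt{47}}{47} - \frac{1}{356} = - \frac{3803 \sqrt{47}}{47} - \frac{1}{356} = - \frac{1}{356} - \frac{3803 \sqrt{47}}{47} \approx -554.73$)
$g y = \left(- \frac{1}{356} - \frac{3803 \sqrt{47}}{47}\right) 0 = 0$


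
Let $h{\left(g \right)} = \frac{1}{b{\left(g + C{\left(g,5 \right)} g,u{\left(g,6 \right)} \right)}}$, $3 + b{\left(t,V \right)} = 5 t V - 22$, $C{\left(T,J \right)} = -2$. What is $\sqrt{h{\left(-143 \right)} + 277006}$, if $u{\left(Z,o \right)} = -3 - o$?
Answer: $\frac{3 \sqrt{321108432865}}{3230} \approx 526.31$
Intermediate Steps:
$b{\left(t,V \right)} = -25 + 5 V t$ ($b{\left(t,V \right)} = -3 + \left(5 t V - 22\right) = -3 + \left(5 V t - 22\right) = -3 + \left(-22 + 5 V t\right) = -25 + 5 V t$)
$h{\left(g \right)} = \frac{1}{-25 + 45 g}$ ($h{\left(g \right)} = \frac{1}{-25 + 5 \left(-3 - 6\right) \left(g - 2 g\right)} = \frac{1}{-25 + 5 \left(-3 - 6\right) \left(- g\right)} = \frac{1}{-25 + 5 \left(-9\right) \left(- g\right)} = \frac{1}{-25 + 45 g}$)
$\sqrt{h{\left(-143 \right)} + 277006} = \sqrt{\frac{1}{5 \left(-5 + 9 \left(-143\right)\right)} + 277006} = \sqrt{\frac{1}{5 \left(-5 - 1287\right)} + 277006} = \sqrt{\frac{1}{5 \left(-1292\right)} + 277006} = \sqrt{\frac{1}{5} \left(- \frac{1}{1292}\right) + 277006} = \sqrt{- \frac{1}{6460} + 277006} = \sqrt{\frac{1789458759}{6460}} = \frac{3 \sqrt{321108432865}}{3230}$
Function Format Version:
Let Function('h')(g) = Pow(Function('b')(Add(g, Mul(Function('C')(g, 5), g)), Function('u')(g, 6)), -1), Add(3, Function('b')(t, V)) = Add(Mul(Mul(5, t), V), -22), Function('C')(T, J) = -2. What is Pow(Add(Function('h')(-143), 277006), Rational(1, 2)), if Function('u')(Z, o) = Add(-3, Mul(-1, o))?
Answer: Mul(Rational(3, 3230), Pow(321108432865, Rational(1, 2))) ≈ 526.31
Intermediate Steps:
Function('b')(t, V) = Add(-25, Mul(5, V, t)) (Function('b')(t, V) = Add(-3, Add(Mul(Mul(5, t), V), -22)) = Add(-3, Add(Mul(5, V, t), -22)) = Add(-3, Add(-22, Mul(5, V, t))) = Add(-25, Mul(5, V, t)))
Function('h')(g) = Pow(Add(-25, Mul(45, g)), -1) (Function('h')(g) = Pow(Add(-25, Mul(5, Add(-3, Mul(-1, 6)), Add(g, Mul(-2, g)))), -1) = Pow(Add(-25, Mul(5, Add(-3, -6), Mul(-1, g))), -1) = Pow(Add(-25, Mul(5, -9, Mul(-1, g))), -1) = Pow(Add(-25, Mul(45, g)), -1))
Pow(Add(Function('h')(-143), 277006), Rational(1, 2)) = Pow(Add(Mul(Rational(1, 5), Pow(Add(-5, Mul(9, -143)), -1)), 277006), Rational(1, 2)) = Pow(Add(Mul(Rational(1, 5), Pow(Add(-5, -1287), -1)), 277006), Rational(1, 2)) = Pow(Add(Mul(Rational(1, 5), Pow(-1292, -1)), 277006), Rational(1, 2)) = Pow(Add(Mul(Rational(1, 5), Rational(-1, 1292)), 277006), Rational(1, 2)) = Pow(Add(Rational(-1, 6460), 277006), Rational(1, 2)) = Pow(Rational(1789458759, 6460), Rational(1, 2)) = Mul(Rational(3, 3230), Pow(321108432865, Rational(1, 2)))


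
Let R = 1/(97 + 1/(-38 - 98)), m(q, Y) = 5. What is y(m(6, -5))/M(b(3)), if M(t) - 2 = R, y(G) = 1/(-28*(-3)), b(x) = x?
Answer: 4397/742504 ≈ 0.0059219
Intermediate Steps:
y(G) = 1/84
R = 136/13191 (R = 1/(97 + 1/(-136)) = 1/(97 - 1/136) = 1/(13191/136) = 136/13191 ≈ 0.010310)
M(t) = 26518/13191 (M(t) = 2 + 136/13191 = 26518/13191)
y(m(6, -5))/M(b(3)) = 1/(84*(26518/13191)) = (1/84)*(13191/26518) = 4397/742504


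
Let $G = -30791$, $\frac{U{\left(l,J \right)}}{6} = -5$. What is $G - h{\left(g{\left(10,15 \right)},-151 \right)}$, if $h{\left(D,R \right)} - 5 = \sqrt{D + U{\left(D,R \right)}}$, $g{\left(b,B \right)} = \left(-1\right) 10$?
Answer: $-30796 - 2 i \sqrt{10} \approx -30796.0 - 6.3246 i$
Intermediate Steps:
$U{\left(l,J \right)} = -30$ ($U{\left(l,J \right)} = 6 \left(-5\right) = -30$)
$g{\left(b,B \right)} = -10$
$h{\left(D,R \right)} = 5 + \sqrt{-30 + D}$ ($h{\left(D,R \right)} = 5 + \sqrt{D - 30} = 5 + \sqrt{-30 + D}$)
$G - h{\left(g{\left(10,15 \right)},-151 \right)} = -30791 - \left(5 + \sqrt{-30 - 10}\right) = -30791 - \left(5 + \sqrt{-40}\right) = -30791 - \left(5 + 2 i \sqrt{10}\right) = -30796 - 2 i \sqrt{10}$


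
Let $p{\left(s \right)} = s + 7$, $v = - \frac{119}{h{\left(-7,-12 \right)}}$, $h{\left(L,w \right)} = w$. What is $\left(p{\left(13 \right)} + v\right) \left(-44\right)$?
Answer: $- \frac{3949}{3} \approx -1316.3$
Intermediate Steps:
$v = \frac{119}{12}$ ($v = - \frac{119}{-12} = \left(-119\right) \left(- \frac{1}{12}\right) = \frac{119}{12} \approx 9.9167$)
$p{\left(s \right)} = 7 + s$
$\left(p{\left(13 \right)} + v\right) \left(-44\right) = \left(\left(7 + 13\right) + \frac{119}{12}\right) \left(-44\right) = \left(20 + \frac{119}{12}\right) \left(-44\right) = \frac{359}{12} \left(-44\right) = - \frac{3949}{3}$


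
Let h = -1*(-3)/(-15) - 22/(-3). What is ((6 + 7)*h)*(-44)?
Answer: -61204/15 ≈ -4080.3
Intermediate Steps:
h = 107/15 (h = 3*(-1/15) - 22*(-⅓) = -⅕ + 22/3 = 107/15 ≈ 7.1333)
((6 + 7)*h)*(-44) = ((6 + 7)*(107/15))*(-44) = (13*(107/15))*(-44) = (1391/15)*(-44) = -61204/15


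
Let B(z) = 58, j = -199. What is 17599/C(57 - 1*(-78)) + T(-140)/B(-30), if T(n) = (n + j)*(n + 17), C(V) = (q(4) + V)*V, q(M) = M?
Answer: 783464947/1088370 ≈ 719.85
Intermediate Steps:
C(V) = V*(4 + V) (C(V) = (4 + V)*V = V*(4 + V))
T(n) = (-199 + n)*(17 + n) (T(n) = (n - 199)*(n + 17) = (-199 + n)*(17 + n))
17599/C(57 - 1*(-78)) + T(-140)/B(-30) = 17599/(((57 - 1*(-78))*(4 + (57 - 1*(-78))))) + (-3383 + (-140)² - 182*(-140))/58 = 17599/(((57 + 78)*(4 + (57 + 78)))) + (-3383 + 19600 + 25480)*(1/58) = 17599/((135*(4 + 135))) + 41697*(1/58) = 17599/((135*139)) + 41697/58 = 17599/18765 + 41697/58 = 783464947/1088370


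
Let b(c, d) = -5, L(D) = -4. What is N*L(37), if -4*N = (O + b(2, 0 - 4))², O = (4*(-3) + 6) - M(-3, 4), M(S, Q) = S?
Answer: 64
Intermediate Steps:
O = -3 (O = (4*(-3) + 6) - 1*(-3) = (-12 + 6) + 3 = -6 + 3 = -3)
N = -16 (N = -(-3 - 5)²/4 = -¼*(-8)² = -¼*64 = -16)
N*L(37) = -16*(-4) = 64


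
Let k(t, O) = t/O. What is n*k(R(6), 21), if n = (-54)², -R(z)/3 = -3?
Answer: 8748/7 ≈ 1249.7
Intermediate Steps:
R(z) = 9 (R(z) = -3*(-3) = 9)
n = 2916
n*k(R(6), 21) = 2916*(9/21) = 2916*(9*(1/21)) = 2916*(3/7) = 8748/7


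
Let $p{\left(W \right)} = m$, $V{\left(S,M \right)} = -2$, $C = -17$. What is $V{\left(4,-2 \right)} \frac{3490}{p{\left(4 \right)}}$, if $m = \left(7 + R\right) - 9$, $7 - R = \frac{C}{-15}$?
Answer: $- \frac{52350}{29} \approx -1805.2$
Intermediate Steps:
$R = \frac{88}{15}$ ($R = 7 - - \frac{17}{-15} = 7 - \left(-17\right) \left(- \frac{1}{15}\right) = 7 - \frac{17}{15} = \frac{88}{15} \approx 5.8667$)
$m = \frac{58}{15}$ ($m = \left(7 + \frac{88}{15}\right) - 9 = \frac{193}{15} - 9 = \frac{58}{15} \approx 3.8667$)
$p{\left(W \right)} = \frac{58}{15}$
$V{\left(4,-2 \right)} \frac{3490}{p{\left(4 \right)}} = - 2 \frac{3490}{\frac{58}{15}} = - 2 \cdot 3490 \cdot \frac{15}{58} = \left(-2\right) \frac{26175}{29} = - \frac{52350}{29}$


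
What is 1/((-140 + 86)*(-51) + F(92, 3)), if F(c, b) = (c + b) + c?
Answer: 1/2941 ≈ 0.00034002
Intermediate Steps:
F(c, b) = b + 2*c (F(c, b) = (b + c) + c = b + 2*c)
1/((-140 + 86)*(-51) + F(92, 3)) = 1/((-140 + 86)*(-51) + (3 + 2*92)) = 1/(-54*(-51) + (3 + 184)) = 1/(2754 + 187) = 1/2941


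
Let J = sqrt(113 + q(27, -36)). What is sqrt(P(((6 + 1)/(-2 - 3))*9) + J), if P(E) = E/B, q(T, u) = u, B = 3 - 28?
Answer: sqrt(315 + 625*sqrt(77))/25 ≈ 3.0461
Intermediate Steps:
B = -25
J = sqrt(77) (J = sqrt(113 - 36) = sqrt(77) ≈ 8.7750)
P(E) = -E/25 (P(E) = E/(-25) = E*(-1/25) = -E/25)
sqrt(P(((6 + 1)/(-2 - 3))*9) + J) = sqrt(-(6 + 1)/(-2 - 3)*9/25 + sqrt(77)) = sqrt(-7/(-5)*9/25 + sqrt(77)) = sqrt(-7*(-1/5)*9/25 + sqrt(77)) = sqrt(-(-7)*9/125 + sqrt(77)) = sqrt(-1/25*(-63/5) + sqrt(77)) = sqrt(63/125 + sqrt(77))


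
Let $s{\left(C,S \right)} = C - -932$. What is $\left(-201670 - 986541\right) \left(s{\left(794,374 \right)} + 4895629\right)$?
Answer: $-5819091081905$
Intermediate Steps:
$s{\left(C,S \right)} = 932 + C$ ($s{\left(C,S \right)} = C + 932 = 932 + C$)
$\left(-201670 - 986541\right) \left(s{\left(794,374 \right)} + 4895629\right) = \left(-201670 - 986541\right) \left(\left(932 + 794\right) + 4895629\right) = - 1188211 \left(1726 + 4895629\right) = \left(-1188211\right) 4897355 = -5819091081905$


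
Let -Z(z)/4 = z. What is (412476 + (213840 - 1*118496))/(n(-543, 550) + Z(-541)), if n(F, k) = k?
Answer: 253910/1357 ≈ 187.11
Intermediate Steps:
Z(z) = -4*z
(412476 + (213840 - 1*118496))/(n(-543, 550) + Z(-541)) = (412476 + (213840 - 1*118496))/(550 - 4*(-541)) = (412476 + (213840 - 118496))/(550 + 2164) = (412476 + 95344)/2714 = 507820*(1/2714) = 253910/1357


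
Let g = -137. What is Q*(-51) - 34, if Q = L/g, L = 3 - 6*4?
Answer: -5729/137 ≈ -41.818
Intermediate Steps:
L = -21 (L = 3 - 24 = -21)
Q = 21/137 (Q = -21/(-137) = -21*(-1/137) = 21/137 ≈ 0.15328)
Q*(-51) - 34 = (21/137)*(-51) - 34 = -1071/137 - 34 = -5729/137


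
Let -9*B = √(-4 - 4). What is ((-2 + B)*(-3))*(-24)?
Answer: -144 - 16*I*√2 ≈ -144.0 - 22.627*I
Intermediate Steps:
B = -2*I*√2/9 (B = -√(-4 - 4)/9 = -2*I*√2/9 ≈ -0.31427*I)
((-2 + B)*(-3))*(-24) = ((-2 - 2*I*√2/9)*(-3))*(-24) = (6 + 2*I*√2/3)*(-24) = -144 - 16*I*√2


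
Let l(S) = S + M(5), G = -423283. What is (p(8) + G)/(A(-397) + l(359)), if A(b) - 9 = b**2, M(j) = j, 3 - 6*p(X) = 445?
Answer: -635035/236973 ≈ -2.6798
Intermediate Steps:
p(X) = -221/3 (p(X) = 1/2 - 1/6*445 = 1/2 - 445/6 = -221/3)
A(b) = 9 + b**2
l(S) = 5 + S (l(S) = S + 5 = 5 + S)
(p(8) + G)/(A(-397) + l(359)) = (-221/3 - 423283)/((9 + (-397)**2) + (5 + 359)) = -1270070/(3*((9 + 157609) + 364)) = -1270070/(3*(157618 + 364)) = -1270070/3/157982 = -1270070/3*1/157982 = -635035/236973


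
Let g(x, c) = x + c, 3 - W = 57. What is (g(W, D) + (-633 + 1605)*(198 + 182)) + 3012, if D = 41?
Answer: 372359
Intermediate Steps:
W = -54 (W = 3 - 1*57 = 3 - 57 = -54)
g(x, c) = c + x
(g(W, D) + (-633 + 1605)*(198 + 182)) + 3012 = ((41 - 54) + (-633 + 1605)*(198 + 182)) + 3012 = (-13 + 972*380) + 3012 = (-13 + 369360) + 3012 = 369347 + 3012 = 372359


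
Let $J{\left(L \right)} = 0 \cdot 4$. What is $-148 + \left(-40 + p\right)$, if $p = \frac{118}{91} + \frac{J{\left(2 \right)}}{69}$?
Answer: $- \frac{16990}{91} \approx -186.7$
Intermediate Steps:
$J{\left(L \right)} = 0$
$p = \frac{118}{91}$ ($p = \frac{118}{91} + \frac{0}{69} = 118 \cdot \frac{1}{91} + 0 \cdot \frac{1}{69} = \frac{118}{91} + 0 = \frac{118}{91} \approx 1.2967$)
$-148 + \left(-40 + p\right) = -148 + \left(-40 + \frac{118}{91}\right) = -148 - \frac{3522}{91} = - \frac{16990}{91}$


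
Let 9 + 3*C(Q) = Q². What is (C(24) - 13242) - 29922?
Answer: -42975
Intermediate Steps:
C(Q) = -3 + Q²/3
(C(24) - 13242) - 29922 = ((-3 + (⅓)*24²) - 13242) - 29922 = ((-3 + (⅓)*576) - 13242) - 29922 = ((-3 + 192) - 13242) - 29922 = (189 - 13242) - 29922 = -13053 - 29922 = -42975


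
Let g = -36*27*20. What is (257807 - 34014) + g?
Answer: 204353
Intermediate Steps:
g = -19440 (g = -972*20 = -19440)
(257807 - 34014) + g = (257807 - 34014) - 19440 = 223793 - 19440 = 204353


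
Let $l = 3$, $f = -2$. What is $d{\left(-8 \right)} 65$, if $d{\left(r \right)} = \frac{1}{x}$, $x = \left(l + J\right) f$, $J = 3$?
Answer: $- \frac{65}{12} \approx -5.4167$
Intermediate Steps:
$x = -12$ ($x = \left(3 + 3\right) \left(-2\right) = 6 \left(-2\right) = -12$)
$d{\left(r \right)} = - \frac{1}{12}$ ($d{\left(r \right)} = \frac{1}{-12} = - \frac{1}{12}$)
$d{\left(-8 \right)} 65 = \left(- \frac{1}{12}\right) 65 = - \frac{65}{12}$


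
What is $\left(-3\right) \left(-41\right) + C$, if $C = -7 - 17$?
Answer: $99$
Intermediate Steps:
$C = -24$ ($C = -7 - 17 = -24$)
$\left(-3\right) \left(-41\right) + C = \left(-3\right) \left(-41\right) - 24 = 123 - 24 = 99$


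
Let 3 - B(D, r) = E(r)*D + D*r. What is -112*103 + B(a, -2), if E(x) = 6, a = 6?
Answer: -11557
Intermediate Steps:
B(D, r) = 3 - 6*D - D*r (B(D, r) = 3 - (6*D + D*r) = 3 + (-6*D - D*r) = 3 - 6*D - D*r)
-112*103 + B(a, -2) = -112*103 + (3 - 6*6 - 1*6*(-2)) = -11536 + (3 - 36 + 12) = -11536 - 21 = -11557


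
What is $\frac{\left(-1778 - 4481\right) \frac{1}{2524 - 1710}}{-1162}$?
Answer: $\frac{569}{85988} \approx 0.0066172$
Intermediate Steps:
$\frac{\left(-1778 - 4481\right) \frac{1}{2524 - 1710}}{-1162} = - \frac{6259}{814} \left(- \frac{1}{1162}\right) = \left(-6259\right) \frac{1}{814} \left(- \frac{1}{1162}\right) = \left(- \frac{569}{74}\right) \left(- \frac{1}{1162}\right) = \frac{569}{85988}$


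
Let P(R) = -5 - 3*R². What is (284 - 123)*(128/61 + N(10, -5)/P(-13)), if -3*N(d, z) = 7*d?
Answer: 16170679/46848 ≈ 345.17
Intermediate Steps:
N(d, z) = -7*d/3
P(R) = -5 - 3*R²
(284 - 123)*(128/61 + N(10, -5)/P(-13)) = (284 - 123)*(128/61 + (-7/3*10)/(-5 - 3*(-13)²)) = 161*(128*(1/61) - 70/(3*(-5 - 3*169))) = 161*(128/61 - 70/(3*(-5 - 507))) = 161*(128/61 - 70/3/(-512)) = 161*(128/61 - 70/3*(-1/512)) = 161*(128/61 + 35/768) = 161*(100439/46848) = 16170679/46848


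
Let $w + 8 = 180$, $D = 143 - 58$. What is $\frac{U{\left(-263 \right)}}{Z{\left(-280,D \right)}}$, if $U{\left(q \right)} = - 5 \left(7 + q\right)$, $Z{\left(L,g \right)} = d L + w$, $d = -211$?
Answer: $\frac{320}{14813} \approx 0.021603$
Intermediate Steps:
$D = 85$
$w = 172$ ($w = -8 + 180 = 172$)
$Z{\left(L,g \right)} = 172 - 211 L$ ($Z{\left(L,g \right)} = - 211 L + 172 = 172 - 211 L$)
$U{\left(q \right)} = -35 - 5 q$
$\frac{U{\left(-263 \right)}}{Z{\left(-280,D \right)}} = \frac{-35 - -1315}{172 - -59080} = \frac{-35 + 1315}{172 + 59080} = \frac{1280}{59252} = 1280 \cdot \frac{1}{59252} = \frac{320}{14813}$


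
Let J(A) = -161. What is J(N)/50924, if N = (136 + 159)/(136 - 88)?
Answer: -161/50924 ≈ -0.0031616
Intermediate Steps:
N = 295/48 ≈ 6.1458
J(N)/50924 = -161/50924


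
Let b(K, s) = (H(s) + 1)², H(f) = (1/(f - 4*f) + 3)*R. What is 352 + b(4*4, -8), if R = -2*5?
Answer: 175297/144 ≈ 1217.3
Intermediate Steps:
R = -10
H(f) = -30 + 10/(3*f) (H(f) = (1/(f - 4*f) + 3)*(-10) = (1/(-3*f) + 3)*(-10) = (-1/(3*f) + 3)*(-10) = (3 - 1/(3*f))*(-10) = -30 + 10/(3*f))
b(K, s) = (-29 + 10/(3*s))² (b(K, s) = ((-30 + 10/(3*s)) + 1)² = (-29 + 10/(3*s))²)
352 + b(4*4, -8) = 352 + (⅑)*(-10 + 87*(-8))²/(-8)² = 352 + (⅑)*(1/64)*(-10 - 696)² = 352 + (⅑)*(1/64)*(-706)² = 352 + (⅑)*(1/64)*498436 = 352 + 124609/144 = 175297/144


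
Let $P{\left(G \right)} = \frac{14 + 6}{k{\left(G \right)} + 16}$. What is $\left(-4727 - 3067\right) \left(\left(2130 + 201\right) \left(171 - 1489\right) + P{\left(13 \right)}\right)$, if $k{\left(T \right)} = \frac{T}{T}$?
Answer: $\frac{407067884604}{17} \approx 2.3945 \cdot 10^{10}$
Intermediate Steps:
$k{\left(T \right)} = 1$
$P{\left(G \right)} = \frac{20}{17}$ ($P{\left(G \right)} = \frac{14 + 6}{1 + 16} = \frac{20}{17}$)
$\left(-4727 - 3067\right) \left(\left(2130 + 201\right) \left(171 - 1489\right) + P{\left(13 \right)}\right) = \left(-4727 - 3067\right) \left(\left(2130 + 201\right) \left(171 - 1489\right) + \frac{20}{17}\right) = - 7794 \left(2331 \left(-1318\right) + \frac{20}{17}\right) = - 7794 \left(-3072258 + \frac{20}{17}\right) = \left(-7794\right) \left(- \frac{52228366}{17}\right) = \frac{407067884604}{17}$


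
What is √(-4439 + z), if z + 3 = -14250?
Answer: 2*I*√4673 ≈ 136.72*I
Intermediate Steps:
z = -14253 (z = -3 - 14250 = -14253)
√(-4439 + z) = √(-4439 - 14253) = √(-18692) = 2*I*√4673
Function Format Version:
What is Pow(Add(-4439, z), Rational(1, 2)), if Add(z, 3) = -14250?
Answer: Mul(2, I, Pow(4673, Rational(1, 2))) ≈ Mul(136.72, I)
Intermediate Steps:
z = -14253 (z = Add(-3, -14250) = -14253)
Pow(Add(-4439, z), Rational(1, 2)) = Pow(Add(-4439, -14253), Rational(1, 2)) = Pow(-18692, Rational(1, 2)) = Mul(2, I, Pow(4673, Rational(1, 2)))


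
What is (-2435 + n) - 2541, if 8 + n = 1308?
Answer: -3676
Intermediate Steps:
n = 1300 (n = -8 + 1308 = 1300)
(-2435 + n) - 2541 = (-2435 + 1300) - 2541 = -1135 - 2541 = -3676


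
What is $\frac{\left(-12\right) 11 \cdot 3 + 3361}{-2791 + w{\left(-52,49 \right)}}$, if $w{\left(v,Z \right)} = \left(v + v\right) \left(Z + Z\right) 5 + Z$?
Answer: $- \frac{2965}{53702} \approx -0.055212$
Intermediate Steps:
$w{\left(v,Z \right)} = Z + 20 Z v$ ($w{\left(v,Z \right)} = 2 v 2 Z 5 + Z = 4 Z v 5 + Z = 20 Z v + Z = Z + 20 Z v$)
$\frac{\left(-12\right) 11 \cdot 3 + 3361}{-2791 + w{\left(-52,49 \right)}} = \frac{\left(-12\right) 11 \cdot 3 + 3361}{-2791 + 49 \left(1 + 20 \left(-52\right)\right)} = \frac{\left(-132\right) 3 + 3361}{-2791 + 49 \left(1 - 1040\right)} = \frac{-396 + 3361}{-2791 + 49 \left(-1039\right)} = \frac{2965}{-2791 - 50911} = \frac{2965}{-53702} = 2965 \left(- \frac{1}{53702}\right) = - \frac{2965}{53702}$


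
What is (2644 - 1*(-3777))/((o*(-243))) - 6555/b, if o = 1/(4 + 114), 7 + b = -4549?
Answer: -3450388103/1107108 ≈ -3116.6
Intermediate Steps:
b = -4556 (b = -7 - 4549 = -4556)
o = 1/118 ≈ 0.0084746
(2644 - 1*(-3777))/((o*(-243))) - 6555/b = (2644 - 1*(-3777))/(((1/118)*(-243))) - 6555/(-4556) = (2644 + 3777)/(-243/118) - 6555*(-1/4556) = 6421*(-118/243) + 6555/4556 = -757678/243 + 6555/4556 = -3450388103/1107108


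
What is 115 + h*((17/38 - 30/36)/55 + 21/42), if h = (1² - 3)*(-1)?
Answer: 33056/285 ≈ 115.99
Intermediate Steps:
h = 2 (h = (1 - 3)*(-1) = -2*(-1) = 2)
115 + h*((17/38 - 30/36)/55 + 21/42) = 115 + 2*((17/38 - 30/36)/55 + 21/42) = 115 + 2*((17*(1/38) - 30*1/36)*(1/55) + 21*(1/42)) = 115 + 2*((17/38 - ⅚)*(1/55) + ½) = 115 + 2*(-22/57*1/55 + ½) = 115 + 2*(-2/285 + ½) = 115 + 2*(281/570) = 115 + 281/285 = 33056/285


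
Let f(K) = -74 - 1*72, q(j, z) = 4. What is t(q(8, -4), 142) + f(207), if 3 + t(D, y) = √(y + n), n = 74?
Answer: -149 + 6*√6 ≈ -134.30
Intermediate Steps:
t(D, y) = -3 + √(74 + y) (t(D, y) = -3 + √(y + 74) = -3 + √(74 + y))
f(K) = -146 (f(K) = -74 - 72 = -146)
t(q(8, -4), 142) + f(207) = (-3 + √(74 + 142)) - 146 = (-3 + √216) - 146 = (-3 + 6*√6) - 146 = -149 + 6*√6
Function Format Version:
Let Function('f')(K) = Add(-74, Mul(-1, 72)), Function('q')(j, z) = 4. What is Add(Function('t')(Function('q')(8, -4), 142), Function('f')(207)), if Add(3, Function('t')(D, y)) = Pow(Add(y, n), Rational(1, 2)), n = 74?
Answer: Add(-149, Mul(6, Pow(6, Rational(1, 2)))) ≈ -134.30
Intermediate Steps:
Function('t')(D, y) = Add(-3, Pow(Add(74, y), Rational(1, 2))) (Function('t')(D, y) = Add(-3, Pow(Add(y, 74), Rational(1, 2))) = Add(-3, Pow(Add(74, y), Rational(1, 2))))
Function('f')(K) = -146 (Function('f')(K) = Add(-74, -72) = -146)
Add(Function('t')(Function('q')(8, -4), 142), Function('f')(207)) = Add(Add(-3, Pow(Add(74, 142), Rational(1, 2))), -146) = Add(Add(-3, Pow(216, Rational(1, 2))), -146) = Add(Add(-3, Mul(6, Pow(6, Rational(1, 2)))), -146) = Add(-149, Mul(6, Pow(6, Rational(1, 2))))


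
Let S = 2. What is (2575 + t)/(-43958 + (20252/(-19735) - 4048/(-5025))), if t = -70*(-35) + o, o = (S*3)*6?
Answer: -100378229175/871853061454 ≈ -0.11513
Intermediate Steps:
o = 36 (o = (2*3)*6 = 6*6 = 36)
t = 2486 (t = -70*(-35) + 36 = 2450 + 36 = 2486)
(2575 + t)/(-43958 + (20252/(-19735) - 4048/(-5025))) = (2575 + 2486)/(-43958 + (20252/(-19735) - 4048/(-5025))) = 5061/(-43958 + (20252*(-1/19735) - 4048*(-1/5025))) = 5061/(-43958 + (-20252/19735 + 4048/5025)) = 5061/(-43958 - 4375804/19833675) = 5061/(-871853061454/19833675) = 5061*(-19833675/871853061454) = -100378229175/871853061454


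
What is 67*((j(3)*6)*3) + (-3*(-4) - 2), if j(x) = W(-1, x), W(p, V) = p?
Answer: -1196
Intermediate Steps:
j(x) = -1
67*((j(3)*6)*3) + (-3*(-4) - 2) = 67*(-1*6*3) + (-3*(-4) - 2) = 67*(-6*3) + (12 - 2) = 67*(-18) + 10 = -1206 + 10 = -1196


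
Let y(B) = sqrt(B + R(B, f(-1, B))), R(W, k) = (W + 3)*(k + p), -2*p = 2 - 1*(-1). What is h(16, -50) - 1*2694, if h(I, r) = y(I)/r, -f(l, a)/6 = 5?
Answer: -2694 - I*sqrt(2330)/100 ≈ -2694.0 - 0.4827*I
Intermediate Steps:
p = -3/2 (p = -(2 - 1*(-1))/2 = -(2 + 1)/2 = -1/2*3 = -3/2 ≈ -1.5000)
f(l, a) = -30 (f(l, a) = -6*5 = -30)
R(W, k) = (3 + W)*(-3/2 + k) (R(W, k) = (W + 3)*(k - 3/2) = (3 + W)*(-3/2 + k))
y(B) = sqrt(-189/2 - 61*B/2) (y(B) = sqrt(B + (-9/2 + 3*(-30) - 3*B/2 + B*(-30))) = sqrt(B + (-9/2 - 90 - 3*B/2 - 30*B)) = sqrt(B + (-189/2 - 63*B/2)) = sqrt(-189/2 - 61*B/2))
h(I, r) = sqrt(-378 - 122*I)/(2*r) (h(I, r) = (sqrt(-378 - 122*I)/2)/r = sqrt(-378 - 122*I)/(2*r))
h(16, -50) - 1*2694 = (1/2)*sqrt(-378 - 122*16)/(-50) - 1*2694 = (1/2)*(-1/50)*sqrt(-378 - 1952) - 2694 = (1/2)*(-1/50)*sqrt(-2330) - 2694 = (1/2)*(-1/50)*(I*sqrt(2330)) - 2694 = -I*sqrt(2330)/100 - 2694 = -2694 - I*sqrt(2330)/100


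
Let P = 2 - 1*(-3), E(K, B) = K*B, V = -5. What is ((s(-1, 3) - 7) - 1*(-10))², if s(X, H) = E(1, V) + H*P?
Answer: 169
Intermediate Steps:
E(K, B) = B*K
P = 5 (P = 2 + 3 = 5)
s(X, H) = -5 + 5*H (s(X, H) = -5*1 + H*5 = -5 + 5*H)
((s(-1, 3) - 7) - 1*(-10))² = (((-5 + 5*3) - 7) - 1*(-10))² = (((-5 + 15) - 7) + 10)² = ((10 - 7) + 10)² = (3 + 10)² = 13² = 169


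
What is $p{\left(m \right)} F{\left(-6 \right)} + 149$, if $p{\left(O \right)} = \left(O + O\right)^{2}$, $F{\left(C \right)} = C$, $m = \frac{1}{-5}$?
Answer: $\frac{3701}{25} \approx 148.04$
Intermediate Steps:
$m = - \frac{1}{5} \approx -0.2$
$p{\left(O \right)} = 4 O^{2}$ ($p{\left(O \right)} = \left(2 O\right)^{2} = 4 O^{2}$)
$p{\left(m \right)} F{\left(-6 \right)} + 149 = 4 \left(- \frac{1}{5}\right)^{2} \left(-6\right) + 149 = 4 \cdot \frac{1}{25} \left(-6\right) + 149 = \frac{4}{25} \left(-6\right) + 149 = - \frac{24}{25} + 149 = \frac{3701}{25}$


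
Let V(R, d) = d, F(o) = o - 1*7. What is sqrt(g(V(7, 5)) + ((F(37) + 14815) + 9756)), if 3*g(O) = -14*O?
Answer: sqrt(221199)/3 ≈ 156.77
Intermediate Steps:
F(o) = -7 + o (F(o) = o - 7 = -7 + o)
g(O) = -14*O/3 (g(O) = (-14*O)/3 = -14*O/3)
sqrt(g(V(7, 5)) + ((F(37) + 14815) + 9756)) = sqrt(-14/3*5 + (((-7 + 37) + 14815) + 9756)) = sqrt(-70/3 + ((30 + 14815) + 9756)) = sqrt(-70/3 + (14845 + 9756)) = sqrt(-70/3 + 24601) = sqrt(73733/3) = sqrt(221199)/3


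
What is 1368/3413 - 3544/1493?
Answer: -10053248/5095609 ≈ -1.9729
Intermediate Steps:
1368/3413 - 3544/1493 = -10053248/5095609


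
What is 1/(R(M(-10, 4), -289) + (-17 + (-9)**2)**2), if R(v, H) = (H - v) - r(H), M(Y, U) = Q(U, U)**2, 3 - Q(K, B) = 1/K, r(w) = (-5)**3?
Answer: 16/62791 ≈ 0.00025481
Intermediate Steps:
r(w) = -125
Q(K, B) = 3 - 1/K
M(Y, U) = (3 - 1/U)**2
R(v, H) = 125 + H - v (R(v, H) = (H - v) - 1*(-125) = (H - v) + 125 = 125 + H - v)
1/(R(M(-10, 4), -289) + (-17 + (-9)**2)**2) = 1/((125 - 289 - (-1 + 3*4)**2/4**2) + (-17 + (-9)**2)**2) = 1/((125 - 289 - (-1 + 12)**2/16) + (-17 + 81)**2) = 1/((125 - 289 - 11**2/16) + 64**2) = 1/((125 - 289 - 121/16) + 4096) = 1/(-2745/16 + 4096) = 1/(62791/16) = 16/62791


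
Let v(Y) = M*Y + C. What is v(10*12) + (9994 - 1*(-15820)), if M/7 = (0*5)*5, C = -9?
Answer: 25805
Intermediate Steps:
M = 0 (M = 7*((0*5)*5) = 7*(0*5) = 7*0 = 0)
v(Y) = -9 (v(Y) = 0*Y - 9 = 0 - 9 = -9)
v(10*12) + (9994 - 1*(-15820)) = -9 + (9994 - 1*(-15820)) = -9 + (9994 + 15820) = -9 + 25814 = 25805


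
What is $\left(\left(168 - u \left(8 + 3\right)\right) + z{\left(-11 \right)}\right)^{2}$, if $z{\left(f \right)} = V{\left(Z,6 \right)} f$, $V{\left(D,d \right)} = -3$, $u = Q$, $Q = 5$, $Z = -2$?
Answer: $21316$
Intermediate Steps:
$u = 5$
$z{\left(f \right)} = - 3 f$
$\left(\left(168 - u \left(8 + 3\right)\right) + z{\left(-11 \right)}\right)^{2} = \left(\left(168 - 5 \left(8 + 3\right)\right) - -33\right)^{2} = \left(\left(168 - 5 \cdot 11\right) + 33\right)^{2} = \left(\left(168 - 55\right) + 33\right)^{2} = \left(113 + 33\right)^{2} = 146^{2} = 21316$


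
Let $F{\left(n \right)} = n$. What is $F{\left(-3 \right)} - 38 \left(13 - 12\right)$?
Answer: $-41$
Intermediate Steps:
$F{\left(-3 \right)} - 38 \left(13 - 12\right) = -3 - 38 \left(13 - 12\right) = -3 - 38 = -41$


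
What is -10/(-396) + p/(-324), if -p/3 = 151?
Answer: 1691/1188 ≈ 1.4234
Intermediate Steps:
p = -453 (p = -3*151 = -453)
-10/(-396) + p/(-324) = -10/(-396) - 453/(-324) = -10*(-1/396) - 453*(-1/324) = 5/198 + 151/108 = 1691/1188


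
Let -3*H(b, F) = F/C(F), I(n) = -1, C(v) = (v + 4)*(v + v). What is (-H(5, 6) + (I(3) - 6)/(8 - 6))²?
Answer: 43681/3600 ≈ 12.134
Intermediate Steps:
C(v) = 2*v*(4 + v) (C(v) = (4 + v)*(2*v) = 2*v*(4 + v))
H(b, F) = -1/(6*(4 + F)) (H(b, F) = -F/(3*(2*F*(4 + F))) = -F*1/(2*F*(4 + F))/3 = -1/(6*(4 + F)))
(-H(5, 6) + (I(3) - 6)/(8 - 6))² = (-(-1)/(24 + 6*6) + (-1 - 6)/(8 - 6))² = (-(-1)/(24 + 36) - 7/2)² = (-(-1)/60 - 7*½)² = (-(-1)/60 - 7/2)² = (-1*(-1/60) - 7/2)² = (1/60 - 7/2)² = (-209/60)² = 43681/3600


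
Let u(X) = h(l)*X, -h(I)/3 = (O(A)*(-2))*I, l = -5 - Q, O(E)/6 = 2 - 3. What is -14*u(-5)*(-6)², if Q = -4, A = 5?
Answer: 90720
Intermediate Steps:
O(E) = -6 (O(E) = 6*(2 - 3) = 6*(-1) = -6)
l = -1 (l = -5 - 1*(-4) = -5 + 4 = -1)
h(I) = -36*I (h(I) = -3*(-6*(-2))*I = -36*I)
u(X) = 36*X (u(X) = (-36*(-1))*X = 36*X)
-14*u(-5)*(-6)² = -504*(-5)*(-6)² = -14*(-180)*36 = 2520*36 = 90720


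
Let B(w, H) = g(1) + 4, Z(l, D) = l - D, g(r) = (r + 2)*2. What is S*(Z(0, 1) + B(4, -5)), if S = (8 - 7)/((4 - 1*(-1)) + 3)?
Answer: 9/8 ≈ 1.1250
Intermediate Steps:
g(r) = 4 + 2*r (g(r) = (2 + r)*2 = 4 + 2*r)
S = ⅛ (S = 1/((4 + 1) + 3) = 1/(5 + 3) = 1/8 = 1*(⅛) = ⅛ ≈ 0.12500)
B(w, H) = 10 (B(w, H) = (4 + 2*1) + 4 = (4 + 2) + 4 = 6 + 4 = 10)
S*(Z(0, 1) + B(4, -5)) = ((0 - 1*1) + 10)/8 = ((0 - 1) + 10)/8 = (-1 + 10)/8 = (⅛)*9 = 9/8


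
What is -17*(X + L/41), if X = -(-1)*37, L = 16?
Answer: -26061/41 ≈ -635.63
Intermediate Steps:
X = 37 (X = -1*(-37) = 37)
-17*(X + L/41) = -17*(37 + 16/41) = -17*1533/41 = -26061/41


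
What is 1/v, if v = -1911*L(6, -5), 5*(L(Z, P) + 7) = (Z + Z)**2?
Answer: -5/208299 ≈ -2.4004e-5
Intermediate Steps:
L(Z, P) = -7 + 4*Z**2/5 (L(Z, P) = -7 + (Z + Z)**2/5 = -7 + (2*Z)**2/5 = -7 + (4*Z**2)/5 = -7 + 4*Z**2/5)
v = -208299/5 (v = -1911*(-7 + (4/5)*6**2) = -1911*(-7 + (4/5)*36) = -1911*(-7 + 144/5) = -1911*109/5 = -208299/5 ≈ -41660.)
1/v = 1/(-208299/5) = -5/208299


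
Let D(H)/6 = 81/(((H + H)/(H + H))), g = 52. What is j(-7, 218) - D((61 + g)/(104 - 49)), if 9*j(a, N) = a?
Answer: -4381/9 ≈ -486.78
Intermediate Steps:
j(a, N) = a/9
D(H) = 486 (D(H) = 6*(81/(((H + H)/(H + H)))) = 6*(81/(((2*H)/((2*H))))) = 6*(81/(((2*H)*(1/(2*H))))) = 6*(81/1) = 6*(81*1) = 6*81 = 486)
j(-7, 218) - D((61 + g)/(104 - 49)) = (⅑)*(-7) - 1*486 = -7/9 - 486 = -4381/9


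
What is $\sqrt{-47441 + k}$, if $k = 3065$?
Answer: $86 i \sqrt{6} \approx 210.66 i$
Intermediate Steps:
$\sqrt{-47441 + k} = \sqrt{-47441 + 3065} = \sqrt{-44376} = 86 i \sqrt{6}$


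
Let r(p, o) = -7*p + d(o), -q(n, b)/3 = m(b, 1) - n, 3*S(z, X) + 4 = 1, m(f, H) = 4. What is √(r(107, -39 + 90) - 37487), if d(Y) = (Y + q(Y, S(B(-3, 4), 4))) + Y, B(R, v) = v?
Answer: I*√37993 ≈ 194.92*I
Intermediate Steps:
S(z, X) = -1 (S(z, X) = -4/3 + (⅓)*1 = -4/3 + ⅓ = -1)
q(n, b) = -12 + 3*n (q(n, b) = -3*(4 - n) = -12 + 3*n)
d(Y) = -12 + 5*Y (d(Y) = (Y + (-12 + 3*Y)) + Y = (-12 + 4*Y) + Y = -12 + 5*Y)
r(p, o) = -12 - 7*p + 5*o (r(p, o) = -7*p + (-12 + 5*o) = -12 - 7*p + 5*o)
√(r(107, -39 + 90) - 37487) = √((-12 - 7*107 + 5*(-39 + 90)) - 37487) = √((-12 - 749 + 5*51) - 37487) = √((-12 - 749 + 255) - 37487) = √(-506 - 37487) = √(-37993) = I*√37993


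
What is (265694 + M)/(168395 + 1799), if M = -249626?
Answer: 8034/85097 ≈ 0.094410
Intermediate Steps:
(265694 + M)/(168395 + 1799) = (265694 - 249626)/(168395 + 1799) = 16068/170194 = 16068*(1/170194) = 8034/85097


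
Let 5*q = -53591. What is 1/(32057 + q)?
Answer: 5/106694 ≈ 4.6863e-5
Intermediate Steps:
q = -53591/5 (q = (⅕)*(-53591) = -53591/5 ≈ -10718.)
1/(32057 + q) = 1/(32057 - 53591/5) = 1/(106694/5) = 5/106694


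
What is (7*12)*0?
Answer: 0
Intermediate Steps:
(7*12)*0 = 84*0 = 0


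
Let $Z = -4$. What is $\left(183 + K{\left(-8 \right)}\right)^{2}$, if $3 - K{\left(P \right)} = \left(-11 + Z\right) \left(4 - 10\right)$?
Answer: $9216$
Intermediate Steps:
$K{\left(P \right)} = -87$ ($K{\left(P \right)} = 3 - \left(-11 - 4\right) \left(4 - 10\right) = 3 - \left(-15\right) \left(-6\right) = 3 - 90 = -87$)
$\left(183 + K{\left(-8 \right)}\right)^{2} = \left(183 - 87\right)^{2} = 96^{2} = 9216$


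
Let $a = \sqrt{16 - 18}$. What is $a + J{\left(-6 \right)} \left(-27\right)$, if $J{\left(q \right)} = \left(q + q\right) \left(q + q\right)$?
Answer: $-3888 + i \sqrt{2} \approx -3888.0 + 1.4142 i$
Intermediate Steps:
$J{\left(q \right)} = 4 q^{2}$ ($J{\left(q \right)} = 2 q 2 q = 4 q^{2}$)
$a = i \sqrt{2}$ ($a = \sqrt{-2} = i \sqrt{2} \approx 1.4142 i$)
$a + J{\left(-6 \right)} \left(-27\right) = i \sqrt{2} + 4 \left(-6\right)^{2} \left(-27\right) = i \sqrt{2} + 4 \cdot 36 \left(-27\right) = i \sqrt{2} + 144 \left(-27\right) = i \sqrt{2} - 3888 = -3888 + i \sqrt{2}$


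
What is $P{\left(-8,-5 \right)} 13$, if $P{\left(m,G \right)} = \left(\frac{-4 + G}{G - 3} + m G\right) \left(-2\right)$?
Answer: $- \frac{4277}{4} \approx -1069.3$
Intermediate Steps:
$P{\left(m,G \right)} = - 2 G m - \frac{2 \left(-4 + G\right)}{-3 + G}$ ($P{\left(m,G \right)} = \left(\frac{-4 + G}{-3 + G} + G m\right) \left(-2\right) = \left(G m + \frac{-4 + G}{-3 + G}\right) \left(-2\right) = - 2 G m - \frac{2 \left(-4 + G\right)}{-3 + G}$)
$P{\left(-8,-5 \right)} 13 = \frac{2 \left(4 - -5 - - 8 \left(-5\right)^{2} + 3 \left(-5\right) \left(-8\right)\right)}{-3 - 5} \cdot 13 = \frac{2 \left(4 + 5 - \left(-8\right) 25 + 120\right)}{-8} \cdot 13 = 2 \left(- \frac{1}{8}\right) \left(4 + 5 + 200 + 120\right) 13 = 2 \left(- \frac{1}{8}\right) 329 \cdot 13 = \left(- \frac{329}{4}\right) 13 = - \frac{4277}{4}$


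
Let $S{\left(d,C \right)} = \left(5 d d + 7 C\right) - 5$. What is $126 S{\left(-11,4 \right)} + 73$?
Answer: $79201$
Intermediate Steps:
$S{\left(d,C \right)} = -5 + 5 d^{2} + 7 C$ ($S{\left(d,C \right)} = \left(5 d^{2} + 7 C\right) - 5 = -5 + 5 d^{2} + 7 C$)
$126 S{\left(-11,4 \right)} + 73 = 126 \left(-5 + 5 \left(-11\right)^{2} + 7 \cdot 4\right) + 73 = 126 \left(-5 + 5 \cdot 121 + 28\right) + 73 = 126 \left(-5 + 605 + 28\right) + 73 = 126 \cdot 628 + 73 = 79128 + 73 = 79201$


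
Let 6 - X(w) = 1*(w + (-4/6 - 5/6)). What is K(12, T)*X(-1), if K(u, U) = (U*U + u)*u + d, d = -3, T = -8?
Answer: 15453/2 ≈ 7726.5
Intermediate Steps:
K(u, U) = -3 + u*(u + U²) (K(u, U) = (U*U + u)*u - 3 = (U² + u)*u - 3 = (u + U²)*u - 3 = u*(u + U²) - 3 = -3 + u*(u + U²))
X(w) = 15/2 - w (X(w) = 6 - (w + (-4/6 - 5/6)) = 6 - (w + (-4*⅙ - 5*⅙)) = 6 - (w + (-⅔ - ⅚)) = 6 - (w - 3/2) = 6 - (-3/2 + w) = 6 + (3/2 - w) = 15/2 - w)
K(12, T)*X(-1) = (-3 + 12² + 12*(-8)²)*(15/2 - 1*(-1)) = (-3 + 144 + 12*64)*(15/2 + 1) = (-3 + 144 + 768)*(17/2) = 909*(17/2) = 15453/2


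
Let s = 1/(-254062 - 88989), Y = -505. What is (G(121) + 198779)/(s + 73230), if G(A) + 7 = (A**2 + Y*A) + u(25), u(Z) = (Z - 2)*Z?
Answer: 52446666033/25121624729 ≈ 2.0877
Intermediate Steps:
u(Z) = Z*(-2 + Z) (u(Z) = (-2 + Z)*Z = Z*(-2 + Z))
s = -1/343051 (s = 1/(-343051) = -1/343051 ≈ -2.9150e-6)
G(A) = 568 + A**2 - 505*A (G(A) = -7 + ((A**2 - 505*A) + 25*(-2 + 25)) = -7 + ((A**2 - 505*A) + 25*23) = -7 + ((A**2 - 505*A) + 575) = -7 + (575 + A**2 - 505*A) = 568 + A**2 - 505*A)
(G(121) + 198779)/(s + 73230) = ((568 + 121**2 - 505*121) + 198779)/(-1/343051 + 73230) = ((568 + 14641 - 61105) + 198779)/(25121624729/343051) = (-45896 + 198779)*(343051/25121624729) = 152883*(343051/25121624729) = 52446666033/25121624729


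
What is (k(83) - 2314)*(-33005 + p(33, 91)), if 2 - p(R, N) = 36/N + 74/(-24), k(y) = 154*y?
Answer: -94307104397/273 ≈ -3.4545e+8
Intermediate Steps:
p(R, N) = 61/12 - 36/N (p(R, N) = 2 - (36/N + 74/(-24)) = 2 - (36/N + 74*(-1/24)) = 2 - (36/N - 37/12) = 2 - (-37/12 + 36/N) = 2 + (37/12 - 36/N) = 61/12 - 36/N)
(k(83) - 2314)*(-33005 + p(33, 91)) = (154*83 - 2314)*(-33005 + (61/12 - 36/91)) = (12782 - 2314)*(-33005 + (61/12 - 36*1/91)) = 10468*(-33005 + (61/12 - 36/91)) = 10468*(-33005 + 5119/1092) = 10468*(-36036341/1092) = -94307104397/273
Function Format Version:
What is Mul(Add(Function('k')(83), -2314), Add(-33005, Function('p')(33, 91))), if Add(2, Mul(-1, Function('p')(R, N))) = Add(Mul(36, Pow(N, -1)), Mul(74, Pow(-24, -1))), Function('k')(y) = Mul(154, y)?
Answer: Rational(-94307104397, 273) ≈ -3.4545e+8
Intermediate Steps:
Function('p')(R, N) = Add(Rational(61, 12), Mul(-36, Pow(N, -1))) (Function('p')(R, N) = Add(2, Mul(-1, Add(Mul(36, Pow(N, -1)), Mul(74, Pow(-24, -1))))) = Add(2, Mul(-1, Add(Mul(36, Pow(N, -1)), Mul(74, Rational(-1, 24))))) = Add(2, Mul(-1, Add(Mul(36, Pow(N, -1)), Rational(-37, 12)))) = Add(2, Mul(-1, Add(Rational(-37, 12), Mul(36, Pow(N, -1))))) = Add(2, Add(Rational(37, 12), Mul(-36, Pow(N, -1)))) = Add(Rational(61, 12), Mul(-36, Pow(N, -1))))
Mul(Add(Function('k')(83), -2314), Add(-33005, Function('p')(33, 91))) = Mul(Add(Mul(154, 83), -2314), Add(-33005, Add(Rational(61, 12), Mul(-36, Pow(91, -1))))) = Mul(Add(12782, -2314), Add(-33005, Add(Rational(61, 12), Mul(-36, Rational(1, 91))))) = Mul(10468, Add(-33005, Add(Rational(61, 12), Rational(-36, 91)))) = Mul(10468, Add(-33005, Rational(5119, 1092))) = Mul(10468, Rational(-36036341, 1092)) = Rational(-94307104397, 273)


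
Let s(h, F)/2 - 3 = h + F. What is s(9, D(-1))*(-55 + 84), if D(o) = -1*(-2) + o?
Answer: 754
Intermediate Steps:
D(o) = 2 + o
s(h, F) = 6 + 2*F + 2*h (s(h, F) = 6 + 2*(h + F) = 6 + 2*(F + h) = 6 + (2*F + 2*h) = 6 + 2*F + 2*h)
s(9, D(-1))*(-55 + 84) = (6 + 2*(2 - 1) + 2*9)*(-55 + 84) = (6 + 2*1 + 18)*29 = (6 + 2 + 18)*29 = 26*29 = 754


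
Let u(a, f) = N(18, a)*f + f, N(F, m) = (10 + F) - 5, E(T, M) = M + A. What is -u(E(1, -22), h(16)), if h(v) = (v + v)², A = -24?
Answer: -24576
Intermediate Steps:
E(T, M) = -24 + M (E(T, M) = M - 24 = -24 + M)
N(F, m) = 5 + F
h(v) = 4*v² (h(v) = (2*v)² = 4*v²)
u(a, f) = 24*f (u(a, f) = (5 + 18)*f + f = 23*f + f = 24*f)
-u(E(1, -22), h(16)) = -24*4*16² = -24*4*256 = -24*1024 = -1*24576 = -24576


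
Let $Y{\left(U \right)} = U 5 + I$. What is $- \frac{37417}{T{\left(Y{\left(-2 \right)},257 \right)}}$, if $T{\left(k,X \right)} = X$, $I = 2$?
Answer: $- \frac{37417}{257} \approx -145.59$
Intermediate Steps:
$Y{\left(U \right)} = 2 + 5 U$ ($Y{\left(U \right)} = U 5 + 2 = 5 U + 2 = 2 + 5 U$)
$- \frac{37417}{T{\left(Y{\left(-2 \right)},257 \right)}} = - \frac{37417}{257}$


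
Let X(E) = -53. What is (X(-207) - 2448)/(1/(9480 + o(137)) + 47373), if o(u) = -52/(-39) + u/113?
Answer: -8039672083/152284440798 ≈ -0.052794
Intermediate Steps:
o(u) = 4/3 + u/113 (o(u) = -52*(-1/39) + u*(1/113) = 4/3 + u/113)
(X(-207) - 2448)/(1/(9480 + o(137)) + 47373) = (-53 - 2448)/(1/(9480 + (4/3 + (1/113)*137)) + 47373) = -2501/(1/(9480 + (4/3 + 137/113)) + 47373) = -2501/(1/(9480 + 863/339) + 47373) = -2501/(1/(3214583/339) + 47373) = -2501/(339/3214583 + 47373) = -2501/152284440798/3214583 = -2501*3214583/152284440798 = -8039672083/152284440798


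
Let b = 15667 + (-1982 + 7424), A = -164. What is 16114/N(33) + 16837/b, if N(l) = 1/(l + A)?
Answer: -44559688969/21109 ≈ -2.1109e+6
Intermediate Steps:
N(l) = 1/(-164 + l) (N(l) = 1/(l - 164) = 1/(-164 + l))
b = 21109 (b = 15667 + 5442 = 21109)
16114/N(33) + 16837/b = 16114/(1/(-164 + 33)) + 16837/21109 = 16114/(1/(-131)) + 16837*(1/21109) = 16114/(-1/131) + 16837/21109 = 16114*(-131) + 16837/21109 = -2110934 + 16837/21109 = -44559688969/21109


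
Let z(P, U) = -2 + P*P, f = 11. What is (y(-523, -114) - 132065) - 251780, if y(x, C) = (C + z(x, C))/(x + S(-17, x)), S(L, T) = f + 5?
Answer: -194882828/507 ≈ -3.8438e+5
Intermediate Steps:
S(L, T) = 16 (S(L, T) = 11 + 5 = 16)
z(P, U) = -2 + P²
y(x, C) = (-2 + C + x²)/(16 + x) (y(x, C) = (C + (-2 + x²))/(x + 16) = (-2 + C + x²)/(16 + x))
(y(-523, -114) - 132065) - 251780 = ((-2 - 114 + (-523)²)/(16 - 523) - 132065) - 251780 = ((-2 - 114 + 273529)/(-507) - 132065) - 251780 = (-1/507*273413 - 132065) - 251780 = (-273413/507 - 132065) - 251780 = -67230368/507 - 251780 = -194882828/507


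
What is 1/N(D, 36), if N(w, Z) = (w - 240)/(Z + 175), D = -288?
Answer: -211/528 ≈ -0.39962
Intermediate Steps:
N(w, Z) = (-240 + w)/(175 + Z)
1/N(D, 36) = 1/((-240 - 288)/(175 + 36)) = 1/(-528/211) = -211/528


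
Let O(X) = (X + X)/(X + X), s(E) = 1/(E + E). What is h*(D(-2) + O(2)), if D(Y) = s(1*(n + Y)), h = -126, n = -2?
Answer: -441/4 ≈ -110.25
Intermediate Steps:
s(E) = 1/(2*E)
D(Y) = 1/(2*(-2 + Y)) (D(Y) = 1/(2*((1*(-2 + Y)))) = 1/(2*(-2 + Y)))
O(X) = 1 (O(X) = (2*X)/((2*X)) = (2*X)*(1/(2*X)) = 1)
h*(D(-2) + O(2)) = -126*(1/(2*(-2 - 2)) + 1) = -126*((1/2)/(-4) + 1) = -126*((1/2)*(-1/4) + 1) = -126*(-1/8 + 1) = -126*7/8 = -441/4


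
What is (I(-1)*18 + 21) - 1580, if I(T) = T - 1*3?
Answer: -1631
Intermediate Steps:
I(T) = -3 + T (I(T) = T - 3 = -3 + T)
(I(-1)*18 + 21) - 1580 = ((-3 - 1)*18 + 21) - 1580 = (-4*18 + 21) - 1580 = (-72 + 21) - 1580 = -51 - 1580 = -1631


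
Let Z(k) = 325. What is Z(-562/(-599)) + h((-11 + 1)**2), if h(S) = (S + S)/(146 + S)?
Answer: 40075/123 ≈ 325.81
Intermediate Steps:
h(S) = 2*S/(146 + S) (h(S) = (2*S)/(146 + S) = 2*S/(146 + S))
Z(-562/(-599)) + h((-11 + 1)**2) = 325 + 2*(-11 + 1)**2/(146 + (-11 + 1)**2) = 325 + 2*(-10)**2/(146 + (-10)**2) = 325 + 2*100/(146 + 100) = 325 + 2*100/246 = 325 + 2*100*(1/246) = 325 + 100/123 = 40075/123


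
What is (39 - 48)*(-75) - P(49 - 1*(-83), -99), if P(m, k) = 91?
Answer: 584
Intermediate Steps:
(39 - 48)*(-75) - P(49 - 1*(-83), -99) = (39 - 48)*(-75) - 1*91 = -9*(-75) - 91 = 675 - 91 = 584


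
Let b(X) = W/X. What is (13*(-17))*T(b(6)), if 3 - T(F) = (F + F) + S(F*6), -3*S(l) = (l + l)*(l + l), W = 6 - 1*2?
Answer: -5083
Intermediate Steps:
W = 4 (W = 6 - 2 = 4)
S(l) = -4*l**2/3 (S(l) = -(l + l)*(l + l)/3 = -2*l*2*l/3 = -4*l**2/3)
b(X) = 4/X
T(F) = 3 - 2*F + 48*F**2 (T(F) = 3 - ((F + F) - 4*36*F**2/3) = 3 - (2*F - 4*36*F**2/3) = 3 - (2*F - 48*F**2) = 3 - (-48*F**2 + 2*F) = 3 + (-2*F + 48*F**2) = 3 - 2*F + 48*F**2)
(13*(-17))*T(b(6)) = (13*(-17))*(3 - 8/6 + 48*(4/6)**2) = -221*(3 - 8/6 + 48*(4*(1/6))**2) = -221*(3 - 2*2/3 + 48*(2/3)**2) = -221*(3 - 4/3 + 48*(4/9)) = -221*(3 - 4/3 + 64/3) = -221*23 = -5083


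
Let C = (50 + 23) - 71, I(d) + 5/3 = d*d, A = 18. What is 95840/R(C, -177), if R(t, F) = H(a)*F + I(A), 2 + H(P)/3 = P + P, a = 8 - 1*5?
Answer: -57504/1081 ≈ -53.195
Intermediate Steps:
I(d) = -5/3 + d² (I(d) = -5/3 + d*d = -5/3 + d²)
a = 3 (a = 8 - 5 = 3)
H(P) = -6 + 6*P (H(P) = -6 + 3*(P + P) = -6 + 3*(2*P) = -6 + 6*P)
C = 2 (C = 73 - 71 = 2)
R(t, F) = 967/3 + 12*F (R(t, F) = (-6 + 6*3)*F + (-5/3 + 18²) = (-6 + 18)*F + (-5/3 + 324) = 12*F + 967/3 = 967/3 + 12*F)
95840/R(C, -177) = 95840/(967/3 + 12*(-177)) = 95840/(967/3 - 2124) = 95840/(-5405/3) = 95840*(-3/5405) = -57504/1081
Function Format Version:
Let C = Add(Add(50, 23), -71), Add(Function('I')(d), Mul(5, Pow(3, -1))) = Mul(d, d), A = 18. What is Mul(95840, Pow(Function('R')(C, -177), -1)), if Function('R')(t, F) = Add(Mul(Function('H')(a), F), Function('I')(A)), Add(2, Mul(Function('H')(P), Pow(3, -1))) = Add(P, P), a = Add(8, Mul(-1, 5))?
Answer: Rational(-57504, 1081) ≈ -53.195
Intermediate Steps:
Function('I')(d) = Add(Rational(-5, 3), Pow(d, 2)) (Function('I')(d) = Add(Rational(-5, 3), Mul(d, d)) = Add(Rational(-5, 3), Pow(d, 2)))
a = 3 (a = Add(8, -5) = 3)
Function('H')(P) = Add(-6, Mul(6, P)) (Function('H')(P) = Add(-6, Mul(3, Add(P, P))) = Add(-6, Mul(3, Mul(2, P))) = Add(-6, Mul(6, P)))
C = 2 (C = Add(73, -71) = 2)
Function('R')(t, F) = Add(Rational(967, 3), Mul(12, F)) (Function('R')(t, F) = Add(Mul(Add(-6, Mul(6, 3)), F), Add(Rational(-5, 3), Pow(18, 2))) = Add(Mul(Add(-6, 18), F), Add(Rational(-5, 3), 324)) = Add(Mul(12, F), Rational(967, 3)) = Add(Rational(967, 3), Mul(12, F)))
Mul(95840, Pow(Function('R')(C, -177), -1)) = Mul(95840, Pow(Add(Rational(967, 3), Mul(12, -177)), -1)) = Mul(95840, Pow(Add(Rational(967, 3), -2124), -1)) = Mul(95840, Pow(Rational(-5405, 3), -1)) = Mul(95840, Rational(-3, 5405)) = Rational(-57504, 1081)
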